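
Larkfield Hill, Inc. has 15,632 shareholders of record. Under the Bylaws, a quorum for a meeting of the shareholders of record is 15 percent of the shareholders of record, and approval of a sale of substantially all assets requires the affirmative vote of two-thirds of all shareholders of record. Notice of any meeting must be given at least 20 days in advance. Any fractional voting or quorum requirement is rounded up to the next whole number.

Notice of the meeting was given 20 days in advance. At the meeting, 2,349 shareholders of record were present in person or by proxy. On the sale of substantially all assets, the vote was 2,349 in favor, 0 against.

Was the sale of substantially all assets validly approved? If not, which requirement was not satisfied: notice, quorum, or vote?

Notice: 20 days given; 20 required. Satisfied.
Quorum: 15% of 15,632 = 2,344.80, rounded up to 2,345; 2,349 present. Satisfied.
Vote: requires two-thirds of all shareholders of record (15,632); 2/3 of 15632 = 10421.33, rounded up to 10422, so 10,422 needed; 2,349 in favor. Not satisfied.

Invalid — vote requirement not satisfied.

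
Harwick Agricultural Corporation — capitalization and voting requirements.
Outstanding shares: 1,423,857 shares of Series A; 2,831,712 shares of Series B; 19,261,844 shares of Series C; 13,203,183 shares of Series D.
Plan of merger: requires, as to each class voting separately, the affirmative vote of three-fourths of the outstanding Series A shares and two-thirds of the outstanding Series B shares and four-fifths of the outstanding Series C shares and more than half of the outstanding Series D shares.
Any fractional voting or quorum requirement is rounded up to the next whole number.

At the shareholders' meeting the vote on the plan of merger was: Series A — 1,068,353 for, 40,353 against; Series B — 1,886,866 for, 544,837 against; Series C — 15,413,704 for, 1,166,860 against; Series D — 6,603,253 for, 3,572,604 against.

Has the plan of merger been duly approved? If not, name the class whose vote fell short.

Series A: 3/4 of 1423857 = 1067892.75, rounded up to 1067893; 1,067,893 required, 1,068,353 in favor — approved.
Series B: 2/3 of 2831712 = 1887808; 1,887,808 required, 1,886,866 in favor — not approved.
Series C: 4/5 of 19261844 = 15409475.20, rounded up to 15409476; 15,409,476 required, 15,413,704 in favor — approved.
Series D: a majority of 13203183 is 6601592; 6,601,592 required, 6,603,253 in favor — approved.

Not approved — the Series B shares did not give the required vote.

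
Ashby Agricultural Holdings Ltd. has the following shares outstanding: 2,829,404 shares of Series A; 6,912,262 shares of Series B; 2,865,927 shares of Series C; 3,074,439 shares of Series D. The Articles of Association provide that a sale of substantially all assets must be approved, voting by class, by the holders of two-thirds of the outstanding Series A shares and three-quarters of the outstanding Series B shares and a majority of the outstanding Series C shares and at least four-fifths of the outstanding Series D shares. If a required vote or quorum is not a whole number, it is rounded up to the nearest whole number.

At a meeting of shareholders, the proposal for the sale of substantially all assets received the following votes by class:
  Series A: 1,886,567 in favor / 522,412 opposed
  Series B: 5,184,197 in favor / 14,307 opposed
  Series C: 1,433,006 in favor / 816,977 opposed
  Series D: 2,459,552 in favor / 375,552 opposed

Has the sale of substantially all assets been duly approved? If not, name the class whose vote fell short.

Series A: 2/3 of 2829404 = 1886269.33, rounded up to 1886270; 1,886,270 required, 1,886,567 in favor — approved.
Series B: 3/4 of 6912262 = 5184196.50, rounded up to 5184197; 5,184,197 required, 5,184,197 in favor — approved.
Series C: a majority of 2865927 is 1432964; 1,432,964 required, 1,433,006 in favor — approved.
Series D: 4/5 of 3074439 = 2459551.20, rounded up to 2459552; 2,459,552 required, 2,459,552 in favor — approved.

Approved — every class gave the required vote.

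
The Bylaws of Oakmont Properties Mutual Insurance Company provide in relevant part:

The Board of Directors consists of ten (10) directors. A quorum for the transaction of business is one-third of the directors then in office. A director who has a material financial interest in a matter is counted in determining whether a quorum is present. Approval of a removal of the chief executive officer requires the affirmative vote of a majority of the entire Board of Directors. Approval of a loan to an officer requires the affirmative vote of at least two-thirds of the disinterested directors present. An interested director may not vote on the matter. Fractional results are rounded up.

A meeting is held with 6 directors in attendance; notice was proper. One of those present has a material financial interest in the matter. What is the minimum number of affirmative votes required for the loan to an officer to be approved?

4

The loan to an officer requires two-thirds of the disinterested directors present (6 − 1 = 5).
2/3 of 5 = 3.33, rounded up to 4.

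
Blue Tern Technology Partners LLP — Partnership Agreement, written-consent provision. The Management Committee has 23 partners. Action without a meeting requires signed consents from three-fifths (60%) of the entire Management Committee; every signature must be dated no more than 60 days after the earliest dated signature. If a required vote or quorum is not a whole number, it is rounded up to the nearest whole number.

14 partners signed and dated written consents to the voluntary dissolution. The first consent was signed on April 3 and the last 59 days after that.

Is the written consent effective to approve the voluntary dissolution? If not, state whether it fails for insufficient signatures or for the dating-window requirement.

Effective — both the signature and dating-window requirements are satisfied.

Signatures required: three-fifths (60%) of 23 — 3/5 of 23 = 13.80, rounded up to 14, so 14 needed; 14 signed. Sufficient.
Dating window: the latest signature is 59 days after the earliest; the limit is 60 days. Within the window.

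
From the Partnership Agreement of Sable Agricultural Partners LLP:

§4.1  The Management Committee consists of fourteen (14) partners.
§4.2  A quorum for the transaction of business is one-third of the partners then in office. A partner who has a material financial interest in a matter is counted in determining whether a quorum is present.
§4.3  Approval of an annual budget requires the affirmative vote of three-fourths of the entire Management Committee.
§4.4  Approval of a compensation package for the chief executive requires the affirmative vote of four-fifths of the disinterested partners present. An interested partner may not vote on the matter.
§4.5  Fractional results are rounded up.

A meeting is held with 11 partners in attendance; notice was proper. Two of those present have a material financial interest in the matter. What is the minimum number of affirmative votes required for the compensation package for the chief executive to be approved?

8

The compensation package for the chief executive requires four-fifths of the disinterested partners present (11 − 2 = 9).
4/5 of 9 = 7.20, rounded up to 8.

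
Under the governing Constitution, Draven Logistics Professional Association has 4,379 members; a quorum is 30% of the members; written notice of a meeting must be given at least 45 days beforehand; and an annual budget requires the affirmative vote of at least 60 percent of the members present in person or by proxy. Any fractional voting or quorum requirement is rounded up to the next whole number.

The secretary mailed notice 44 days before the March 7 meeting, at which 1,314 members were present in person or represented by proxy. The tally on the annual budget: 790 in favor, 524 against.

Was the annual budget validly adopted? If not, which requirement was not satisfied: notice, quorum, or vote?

Notice: 44 days given; 45 required. Not satisfied.
Quorum: 30% of 4,379 = 1,313.70, rounded up to 1,314; 1,314 present. Satisfied.
Vote: requires three-fifths of those present (1,314); 3/5 of 1314 = 788.40, rounded up to 789, so 789 needed; 790 in favor. Satisfied.

Invalid — notice requirement not satisfied.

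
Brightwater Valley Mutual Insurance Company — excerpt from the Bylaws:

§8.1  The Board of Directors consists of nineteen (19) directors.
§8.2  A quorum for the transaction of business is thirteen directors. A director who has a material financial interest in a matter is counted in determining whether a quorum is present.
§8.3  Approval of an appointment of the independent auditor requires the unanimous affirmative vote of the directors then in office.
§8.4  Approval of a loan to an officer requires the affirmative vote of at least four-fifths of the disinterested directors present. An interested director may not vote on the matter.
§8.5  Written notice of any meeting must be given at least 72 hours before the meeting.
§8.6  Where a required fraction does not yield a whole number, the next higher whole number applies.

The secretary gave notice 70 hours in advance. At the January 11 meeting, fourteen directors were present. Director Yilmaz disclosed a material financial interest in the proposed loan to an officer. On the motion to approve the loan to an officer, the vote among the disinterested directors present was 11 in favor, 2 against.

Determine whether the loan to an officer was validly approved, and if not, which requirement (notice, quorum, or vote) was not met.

Notice: 70 hours given; 72 required (70 < 72). Not satisfied.
Quorum: 14 present (interested directors count toward quorum); quorum is 13. Satisfied.
Vote: the loan to an officer requires four-fifths of the disinterested directors present (14 − 1 = 13). 4/5 of 13 = 10.40, rounded up to 11, so 11 affirmative votes are needed; 11 voted in favor. Satisfied.

Invalid — notice requirement not satisfied.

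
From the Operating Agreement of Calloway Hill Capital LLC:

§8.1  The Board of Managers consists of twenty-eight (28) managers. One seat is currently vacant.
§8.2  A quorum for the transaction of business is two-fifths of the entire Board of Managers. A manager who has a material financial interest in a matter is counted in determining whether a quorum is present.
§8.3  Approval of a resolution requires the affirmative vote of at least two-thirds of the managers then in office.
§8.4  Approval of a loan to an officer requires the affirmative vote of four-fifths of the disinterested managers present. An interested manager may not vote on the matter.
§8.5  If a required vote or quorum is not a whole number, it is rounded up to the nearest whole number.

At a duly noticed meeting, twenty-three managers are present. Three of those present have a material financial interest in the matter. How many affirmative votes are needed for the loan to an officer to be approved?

16

The loan to an officer requires four-fifths of the disinterested managers present (23 − 3 = 20).
4/5 of 20 = 16.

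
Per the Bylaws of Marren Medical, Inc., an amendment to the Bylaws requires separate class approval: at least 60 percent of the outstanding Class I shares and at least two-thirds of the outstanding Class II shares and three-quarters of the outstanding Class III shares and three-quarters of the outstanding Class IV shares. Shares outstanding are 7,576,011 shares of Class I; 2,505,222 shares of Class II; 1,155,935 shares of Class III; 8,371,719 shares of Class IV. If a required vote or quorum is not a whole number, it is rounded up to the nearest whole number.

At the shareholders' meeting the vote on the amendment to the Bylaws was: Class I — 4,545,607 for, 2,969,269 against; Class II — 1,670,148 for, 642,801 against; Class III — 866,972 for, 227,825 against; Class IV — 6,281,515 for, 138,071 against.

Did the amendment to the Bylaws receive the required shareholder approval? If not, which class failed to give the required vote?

Class I: 3/5 of 7576011 = 4545606.60, rounded up to 4545607; 4,545,607 required, 4,545,607 in favor — approved.
Class II: 2/3 of 2505222 = 1670148; 1,670,148 required, 1,670,148 in favor — approved.
Class III: 3/4 of 1155935 = 866951.25, rounded up to 866952; 866,952 required, 866,972 in favor — approved.
Class IV: 3/4 of 8371719 = 6278789.25, rounded up to 6278790; 6,278,790 required, 6,281,515 in favor — approved.

Approved — every class gave the required vote.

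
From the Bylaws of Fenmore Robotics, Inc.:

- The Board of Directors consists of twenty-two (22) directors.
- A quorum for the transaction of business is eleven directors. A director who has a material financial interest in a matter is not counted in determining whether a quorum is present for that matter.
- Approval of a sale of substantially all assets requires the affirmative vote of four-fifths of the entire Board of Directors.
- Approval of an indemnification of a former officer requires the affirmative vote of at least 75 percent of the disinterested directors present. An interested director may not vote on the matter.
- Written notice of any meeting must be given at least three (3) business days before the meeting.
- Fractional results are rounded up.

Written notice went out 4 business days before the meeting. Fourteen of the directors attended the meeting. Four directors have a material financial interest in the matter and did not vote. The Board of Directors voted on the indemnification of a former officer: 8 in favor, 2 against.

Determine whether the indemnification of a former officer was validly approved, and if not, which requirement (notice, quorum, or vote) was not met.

Invalid — quorum requirement not satisfied.

Notice: 4 business days given; 3 required (4 ≥ 3). Satisfied.
Quorum: 14 present, but the 4 interested directors do not count, leaving 10. Quorum is 11. Not satisfied.
Vote: the indemnification of a former officer requires three-fourths of the disinterested directors present (14 − 4 = 10). 3/4 of 10 = 7.50, rounded up to 8, so 8 affirmative votes are needed; 8 voted in favor. Satisfied. (Moot — without a quorum no business can be validly transacted.)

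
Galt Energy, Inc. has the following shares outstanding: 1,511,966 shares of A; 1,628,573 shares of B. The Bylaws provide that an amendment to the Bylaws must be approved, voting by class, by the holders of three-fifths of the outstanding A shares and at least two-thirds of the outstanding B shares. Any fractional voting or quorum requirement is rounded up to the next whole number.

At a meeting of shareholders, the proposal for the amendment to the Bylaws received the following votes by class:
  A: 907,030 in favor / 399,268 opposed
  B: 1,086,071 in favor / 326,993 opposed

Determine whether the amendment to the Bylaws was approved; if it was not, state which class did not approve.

A: 3/5 of 1511966 = 907179.60, rounded up to 907180; 907,180 required, 907,030 in favor — not approved.
B: 2/3 of 1628573 = 1085715.33, rounded up to 1085716; 1,085,716 required, 1,086,071 in favor — approved.

Not approved — the A shares did not give the required vote.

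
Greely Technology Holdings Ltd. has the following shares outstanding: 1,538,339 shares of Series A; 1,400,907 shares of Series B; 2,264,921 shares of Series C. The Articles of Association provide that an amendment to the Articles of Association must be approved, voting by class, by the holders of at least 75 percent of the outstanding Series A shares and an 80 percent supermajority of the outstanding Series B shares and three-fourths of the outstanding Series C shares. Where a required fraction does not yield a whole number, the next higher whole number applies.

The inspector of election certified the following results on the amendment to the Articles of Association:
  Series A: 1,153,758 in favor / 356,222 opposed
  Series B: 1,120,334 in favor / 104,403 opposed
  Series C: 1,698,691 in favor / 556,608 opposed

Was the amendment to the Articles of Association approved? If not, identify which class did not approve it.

Series A: 3/4 of 1538339 = 1153754.25, rounded up to 1153755; 1,153,755 required, 1,153,758 in favor — approved.
Series B: 4/5 of 1400907 = 1120725.60, rounded up to 1120726; 1,120,726 required, 1,120,334 in favor — not approved.
Series C: 3/4 of 2264921 = 1698690.75, rounded up to 1698691; 1,698,691 required, 1,698,691 in favor — approved.

Not approved — the Series B shares did not give the required vote.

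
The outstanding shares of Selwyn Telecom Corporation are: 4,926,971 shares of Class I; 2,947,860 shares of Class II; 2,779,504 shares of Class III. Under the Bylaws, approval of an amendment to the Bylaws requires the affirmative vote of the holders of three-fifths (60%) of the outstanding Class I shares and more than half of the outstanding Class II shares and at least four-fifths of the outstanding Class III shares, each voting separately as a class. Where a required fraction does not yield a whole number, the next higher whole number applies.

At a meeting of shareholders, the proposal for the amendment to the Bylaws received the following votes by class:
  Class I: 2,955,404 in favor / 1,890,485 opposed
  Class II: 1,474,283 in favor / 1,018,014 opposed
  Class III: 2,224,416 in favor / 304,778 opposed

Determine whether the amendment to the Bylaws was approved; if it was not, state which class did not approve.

Not approved — the Class I shares did not give the required vote.

Class I: 3/5 of 4926971 = 2956182.60, rounded up to 2956183; 2,956,183 required, 2,955,404 in favor — not approved.
Class II: a majority of 2947860 is 1473931; 1,473,931 required, 1,474,283 in favor — approved.
Class III: 4/5 of 2779504 = 2223603.20, rounded up to 2223604; 2,223,604 required, 2,224,416 in favor — approved.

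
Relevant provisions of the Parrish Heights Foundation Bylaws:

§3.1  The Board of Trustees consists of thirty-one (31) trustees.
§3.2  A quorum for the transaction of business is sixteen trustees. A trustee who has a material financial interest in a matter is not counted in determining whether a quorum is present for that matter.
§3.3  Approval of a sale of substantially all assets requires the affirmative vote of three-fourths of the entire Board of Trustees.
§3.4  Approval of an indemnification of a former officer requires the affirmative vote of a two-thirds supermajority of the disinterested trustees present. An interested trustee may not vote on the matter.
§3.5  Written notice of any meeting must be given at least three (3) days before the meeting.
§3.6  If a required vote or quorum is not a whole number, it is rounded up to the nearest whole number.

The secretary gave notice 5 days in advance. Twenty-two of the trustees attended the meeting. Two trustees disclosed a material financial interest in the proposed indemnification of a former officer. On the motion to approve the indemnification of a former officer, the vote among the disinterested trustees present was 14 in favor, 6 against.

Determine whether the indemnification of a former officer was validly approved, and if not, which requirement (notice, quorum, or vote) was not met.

Valid — all requirements satisfied.

Notice: 5 days given; 3 required (5 ≥ 3). Satisfied.
Quorum: 22 present, but the 2 interested trustees do not count, leaving 20. Quorum is 16. Satisfied.
Vote: the indemnification of a former officer requires two-thirds of the disinterested trustees present (22 − 2 = 20). 2/3 of 20 = 13.33, rounded up to 14, so 14 affirmative votes are needed; 14 voted in favor. Satisfied.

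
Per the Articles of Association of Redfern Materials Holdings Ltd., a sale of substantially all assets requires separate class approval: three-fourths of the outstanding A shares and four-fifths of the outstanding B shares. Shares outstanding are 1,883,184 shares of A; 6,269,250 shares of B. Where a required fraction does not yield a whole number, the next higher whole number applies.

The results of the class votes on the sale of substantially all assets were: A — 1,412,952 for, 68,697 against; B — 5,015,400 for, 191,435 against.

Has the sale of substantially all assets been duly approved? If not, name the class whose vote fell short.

Approved — every class gave the required vote.

A: 3/4 of 1883184 = 1412388; 1,412,388 required, 1,412,952 in favor — approved.
B: 4/5 of 6269250 = 5015400; 5,015,400 required, 5,015,400 in favor — approved.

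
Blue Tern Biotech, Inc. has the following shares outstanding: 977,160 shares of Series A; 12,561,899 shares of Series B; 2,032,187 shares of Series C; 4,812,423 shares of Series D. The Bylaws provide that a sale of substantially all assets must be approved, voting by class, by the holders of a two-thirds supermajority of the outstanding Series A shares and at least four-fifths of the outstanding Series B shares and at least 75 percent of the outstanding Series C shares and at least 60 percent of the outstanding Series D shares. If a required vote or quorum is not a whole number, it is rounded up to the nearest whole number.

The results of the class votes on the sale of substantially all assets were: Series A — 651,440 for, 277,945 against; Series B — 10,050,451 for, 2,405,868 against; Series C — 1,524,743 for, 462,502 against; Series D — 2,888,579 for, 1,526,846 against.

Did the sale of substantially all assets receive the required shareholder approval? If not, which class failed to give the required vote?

Series A: 2/3 of 977160 = 651440; 651,440 required, 651,440 in favor — approved.
Series B: 4/5 of 12561899 = 10049519.20, rounded up to 10049520; 10,049,520 required, 10,050,451 in favor — approved.
Series C: 3/4 of 2032187 = 1524140.25, rounded up to 1524141; 1,524,141 required, 1,524,743 in favor — approved.
Series D: 3/5 of 4812423 = 2887453.80, rounded up to 2887454; 2,887,454 required, 2,888,579 in favor — approved.

Approved — every class gave the required vote.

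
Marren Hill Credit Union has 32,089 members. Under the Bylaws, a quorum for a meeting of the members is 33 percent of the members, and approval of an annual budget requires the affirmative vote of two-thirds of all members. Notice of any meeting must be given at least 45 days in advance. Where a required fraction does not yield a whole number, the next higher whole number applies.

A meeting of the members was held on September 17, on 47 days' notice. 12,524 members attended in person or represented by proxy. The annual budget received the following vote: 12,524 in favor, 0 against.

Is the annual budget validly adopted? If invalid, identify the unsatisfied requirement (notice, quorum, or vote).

Notice: 47 days given; 45 required. Satisfied.
Quorum: 33% of 32,089 = 10,589.37, rounded up to 10,590; 12,524 present. Satisfied.
Vote: requires two-thirds of all members (32,089); 2/3 of 32089 = 21392.67, rounded up to 21393, so 21,393 needed; 12,524 in favor. Not satisfied.

Invalid — vote requirement not satisfied.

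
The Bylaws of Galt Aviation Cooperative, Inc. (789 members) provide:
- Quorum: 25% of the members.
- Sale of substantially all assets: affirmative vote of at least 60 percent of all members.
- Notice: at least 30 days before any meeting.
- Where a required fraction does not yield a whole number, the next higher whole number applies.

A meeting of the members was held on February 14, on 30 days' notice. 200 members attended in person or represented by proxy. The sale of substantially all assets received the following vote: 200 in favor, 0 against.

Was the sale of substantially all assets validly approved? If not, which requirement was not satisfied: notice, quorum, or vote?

Invalid — vote requirement not satisfied.

Notice: 30 days given; 30 required. Satisfied.
Quorum: 25% of 789 = 197.25, rounded up to 198; 200 present. Satisfied.
Vote: requires three-fifths of all members (789); 3/5 of 789 = 473.40, rounded up to 474, so 474 needed; 200 in favor. Not satisfied.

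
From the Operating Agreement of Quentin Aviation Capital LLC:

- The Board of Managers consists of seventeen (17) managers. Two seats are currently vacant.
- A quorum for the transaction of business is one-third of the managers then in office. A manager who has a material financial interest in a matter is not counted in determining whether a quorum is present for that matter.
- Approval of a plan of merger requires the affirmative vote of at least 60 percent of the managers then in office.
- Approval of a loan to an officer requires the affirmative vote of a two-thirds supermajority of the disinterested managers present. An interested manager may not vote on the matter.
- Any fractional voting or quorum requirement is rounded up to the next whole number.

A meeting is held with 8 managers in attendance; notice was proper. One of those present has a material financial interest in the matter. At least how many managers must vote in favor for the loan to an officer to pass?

The loan to an officer requires two-thirds of the disinterested managers present (8 − 1 = 7).
2/3 of 7 = 4.67, rounded up to 5.

5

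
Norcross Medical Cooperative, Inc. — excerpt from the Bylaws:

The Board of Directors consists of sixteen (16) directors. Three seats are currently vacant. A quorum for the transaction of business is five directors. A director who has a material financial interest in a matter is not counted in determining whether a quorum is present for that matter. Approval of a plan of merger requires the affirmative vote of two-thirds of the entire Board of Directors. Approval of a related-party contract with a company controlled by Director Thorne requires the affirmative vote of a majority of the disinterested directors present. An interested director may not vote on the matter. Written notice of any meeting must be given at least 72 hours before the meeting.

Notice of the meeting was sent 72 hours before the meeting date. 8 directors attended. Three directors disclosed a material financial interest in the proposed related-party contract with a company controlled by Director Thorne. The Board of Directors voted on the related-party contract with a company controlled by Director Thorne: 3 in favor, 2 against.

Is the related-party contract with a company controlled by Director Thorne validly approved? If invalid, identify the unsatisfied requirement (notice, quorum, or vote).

Valid — all requirements satisfied.

Notice: 72 hours given; 72 required (72 ≥ 72). Satisfied.
Quorum: 8 present, but the 3 interested directors do not count, leaving 5. Quorum is 5. Satisfied.
Vote: the related-party contract with a company controlled by Director Thorne requires a majority of the disinterested directors present (8 − 3 = 5). A majority of 5 is 3, so 3 affirmative votes are needed; 3 voted in favor. Satisfied.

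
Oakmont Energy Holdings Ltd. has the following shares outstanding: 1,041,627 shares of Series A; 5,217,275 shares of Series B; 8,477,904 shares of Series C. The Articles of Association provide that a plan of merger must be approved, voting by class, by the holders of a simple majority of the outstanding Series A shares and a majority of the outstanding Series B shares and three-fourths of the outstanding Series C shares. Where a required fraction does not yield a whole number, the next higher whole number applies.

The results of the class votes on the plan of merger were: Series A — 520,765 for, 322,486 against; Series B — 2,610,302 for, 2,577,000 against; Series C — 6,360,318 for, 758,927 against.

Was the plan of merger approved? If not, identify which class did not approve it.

Series A: a majority of 1041627 is 520814; 520,814 required, 520,765 in favor — not approved.
Series B: a majority of 5217275 is 2608638; 2,608,638 required, 2,610,302 in favor — approved.
Series C: 3/4 of 8477904 = 6358428; 6,358,428 required, 6,360,318 in favor — approved.

Not approved — the Series A shares did not give the required vote.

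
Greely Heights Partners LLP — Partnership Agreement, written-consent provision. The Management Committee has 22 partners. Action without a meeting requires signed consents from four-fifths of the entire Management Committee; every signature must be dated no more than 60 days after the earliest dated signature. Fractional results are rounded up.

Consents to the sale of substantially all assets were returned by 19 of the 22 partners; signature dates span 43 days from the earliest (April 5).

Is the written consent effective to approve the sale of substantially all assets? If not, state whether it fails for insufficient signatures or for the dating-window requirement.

Effective — both the signature and dating-window requirements are satisfied.

Signatures required: four-fifths of 22 — 4/5 of 22 = 17.60, rounded up to 18, so 18 needed; 19 signed. Sufficient.
Dating window: the latest signature is 43 days after the earliest; the limit is 60 days. Within the window.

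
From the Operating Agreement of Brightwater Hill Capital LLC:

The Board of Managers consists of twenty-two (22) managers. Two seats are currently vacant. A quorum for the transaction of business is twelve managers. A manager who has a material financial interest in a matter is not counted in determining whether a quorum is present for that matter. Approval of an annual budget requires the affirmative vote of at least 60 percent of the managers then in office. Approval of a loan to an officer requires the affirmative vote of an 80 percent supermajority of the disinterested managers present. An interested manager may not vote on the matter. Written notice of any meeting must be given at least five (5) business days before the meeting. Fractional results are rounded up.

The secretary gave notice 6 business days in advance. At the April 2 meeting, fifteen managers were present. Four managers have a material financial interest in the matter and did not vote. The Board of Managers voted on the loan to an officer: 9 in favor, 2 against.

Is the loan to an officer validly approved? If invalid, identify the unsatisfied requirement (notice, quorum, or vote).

Invalid — quorum requirement not satisfied.

Notice: 6 business days given; 5 required (6 ≥ 5). Satisfied.
Quorum: 15 present, but the 4 interested managers do not count, leaving 11. Quorum is 12. Not satisfied.
Vote: the loan to an officer requires four-fifths of the disinterested managers present (15 − 4 = 11). 4/5 of 11 = 8.80, rounded up to 9, so 9 affirmative votes are needed; 9 voted in favor. Satisfied. (Moot — without a quorum no business can be validly transacted.)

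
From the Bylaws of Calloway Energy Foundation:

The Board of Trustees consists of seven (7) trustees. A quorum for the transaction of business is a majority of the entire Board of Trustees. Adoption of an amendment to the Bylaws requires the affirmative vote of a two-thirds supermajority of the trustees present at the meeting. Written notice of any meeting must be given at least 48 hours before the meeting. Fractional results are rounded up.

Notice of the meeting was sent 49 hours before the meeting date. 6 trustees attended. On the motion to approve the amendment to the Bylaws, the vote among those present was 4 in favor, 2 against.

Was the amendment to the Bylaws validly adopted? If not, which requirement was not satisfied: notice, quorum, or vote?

Notice: 49 hours given; 48 required (49 ≥ 48). Satisfied.
Quorum: 6 present; quorum is 4. Satisfied.
Vote: the amendment to the Bylaws requires two-thirds of the trustees present (6). 2/3 of 6 = 4, so 4 affirmative votes are needed; 4 voted in favor. Satisfied.

Valid — all requirements satisfied.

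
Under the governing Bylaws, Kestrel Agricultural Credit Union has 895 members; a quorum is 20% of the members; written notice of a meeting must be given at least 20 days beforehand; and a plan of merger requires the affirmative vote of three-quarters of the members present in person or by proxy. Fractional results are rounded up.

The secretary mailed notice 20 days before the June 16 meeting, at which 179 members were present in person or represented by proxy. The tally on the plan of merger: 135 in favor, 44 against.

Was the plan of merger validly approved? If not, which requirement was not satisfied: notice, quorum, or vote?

Notice: 20 days given; 20 required. Satisfied.
Quorum: 20% of 895 = 179; 179 present. Satisfied.
Vote: requires three-fourths of those present (179); 3/4 of 179 = 134.25, rounded up to 135, so 135 needed; 135 in favor. Satisfied.

Valid — all requirements satisfied.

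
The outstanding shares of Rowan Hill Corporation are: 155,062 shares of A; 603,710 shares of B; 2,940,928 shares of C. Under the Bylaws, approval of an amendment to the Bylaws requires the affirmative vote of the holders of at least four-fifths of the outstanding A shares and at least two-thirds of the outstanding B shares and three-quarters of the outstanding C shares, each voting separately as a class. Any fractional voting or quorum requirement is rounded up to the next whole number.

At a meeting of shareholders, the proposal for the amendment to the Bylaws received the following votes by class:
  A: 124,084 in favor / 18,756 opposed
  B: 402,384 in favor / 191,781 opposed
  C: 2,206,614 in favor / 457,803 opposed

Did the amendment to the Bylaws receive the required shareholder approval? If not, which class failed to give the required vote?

A: 4/5 of 155062 = 124049.60, rounded up to 124050; 124,050 required, 124,084 in favor — approved.
B: 2/3 of 603710 = 402473.33, rounded up to 402474; 402,474 required, 402,384 in favor — not approved.
C: 3/4 of 2940928 = 2205696; 2,205,696 required, 2,206,614 in favor — approved.

Not approved — the B shares did not give the required vote.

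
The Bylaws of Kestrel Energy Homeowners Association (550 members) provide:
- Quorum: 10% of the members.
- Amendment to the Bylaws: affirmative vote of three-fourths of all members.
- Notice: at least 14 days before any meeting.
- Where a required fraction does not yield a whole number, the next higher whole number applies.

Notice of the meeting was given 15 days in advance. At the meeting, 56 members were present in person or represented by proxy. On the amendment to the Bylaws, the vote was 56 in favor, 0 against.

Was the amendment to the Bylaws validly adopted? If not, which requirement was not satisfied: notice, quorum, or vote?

Notice: 15 days given; 14 required. Satisfied.
Quorum: 10% of 550 = 55; 56 present. Satisfied.
Vote: requires three-fourths of all members (550); 3/4 of 550 = 412.50, rounded up to 413, so 413 needed; 56 in favor. Not satisfied.

Invalid — vote requirement not satisfied.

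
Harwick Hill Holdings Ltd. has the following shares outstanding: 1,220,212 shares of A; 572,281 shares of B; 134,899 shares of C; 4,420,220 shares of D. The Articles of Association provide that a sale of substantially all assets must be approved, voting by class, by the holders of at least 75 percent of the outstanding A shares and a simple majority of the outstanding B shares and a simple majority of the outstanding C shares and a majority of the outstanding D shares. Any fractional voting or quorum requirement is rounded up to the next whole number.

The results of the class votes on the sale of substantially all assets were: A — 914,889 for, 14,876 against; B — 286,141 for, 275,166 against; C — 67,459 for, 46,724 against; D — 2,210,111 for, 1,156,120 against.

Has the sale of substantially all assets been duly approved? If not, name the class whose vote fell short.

Not approved — the A shares did not give the required vote.

A: 3/4 of 1220212 = 915159; 915,159 required, 914,889 in favor — not approved.
B: a majority of 572281 is 286141; 286,141 required, 286,141 in favor — approved.
C: a majority of 134899 is 67450; 67,450 required, 67,459 in favor — approved.
D: a majority of 4420220 is 2210111; 2,210,111 required, 2,210,111 in favor — approved.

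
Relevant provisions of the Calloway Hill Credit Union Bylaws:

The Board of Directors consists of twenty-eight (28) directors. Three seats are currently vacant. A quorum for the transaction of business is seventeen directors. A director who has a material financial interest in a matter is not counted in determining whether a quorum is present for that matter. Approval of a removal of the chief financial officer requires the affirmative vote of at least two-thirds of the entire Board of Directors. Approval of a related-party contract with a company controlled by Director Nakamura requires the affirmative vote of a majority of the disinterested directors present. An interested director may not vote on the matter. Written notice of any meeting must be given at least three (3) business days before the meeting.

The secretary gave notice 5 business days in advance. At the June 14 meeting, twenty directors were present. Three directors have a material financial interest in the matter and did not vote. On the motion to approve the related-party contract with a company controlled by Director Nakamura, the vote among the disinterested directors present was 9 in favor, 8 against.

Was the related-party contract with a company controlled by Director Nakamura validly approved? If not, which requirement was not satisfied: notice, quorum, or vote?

Valid — all requirements satisfied.

Notice: 5 business days given; 3 required (5 ≥ 3). Satisfied.
Quorum: 20 present, but the 3 interested directors do not count, leaving 17. Quorum is 17. Satisfied.
Vote: the related-party contract with a company controlled by Director Nakamura requires a majority of the disinterested directors present (20 − 3 = 17). A majority of 17 is 9, so 9 affirmative votes are needed; 9 voted in favor. Satisfied.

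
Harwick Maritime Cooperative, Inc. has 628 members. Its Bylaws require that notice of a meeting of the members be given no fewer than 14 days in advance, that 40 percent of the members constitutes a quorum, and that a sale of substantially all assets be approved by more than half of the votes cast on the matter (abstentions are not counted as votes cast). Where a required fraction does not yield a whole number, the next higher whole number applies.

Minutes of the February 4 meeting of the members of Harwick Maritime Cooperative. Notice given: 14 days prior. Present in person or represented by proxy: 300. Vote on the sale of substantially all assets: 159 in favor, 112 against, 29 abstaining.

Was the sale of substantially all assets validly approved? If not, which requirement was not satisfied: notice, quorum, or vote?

Valid — all requirements satisfied.

Notice: 14 days given; 14 required. Satisfied.
Quorum: 40% of 628 = 251.20, rounded up to 252; 300 present. Satisfied.
Vote: requires a majority of the votes cast (300 − 29 abstaining = 271); a majority of 271 is 136, so 136 needed; 159 in favor. Satisfied.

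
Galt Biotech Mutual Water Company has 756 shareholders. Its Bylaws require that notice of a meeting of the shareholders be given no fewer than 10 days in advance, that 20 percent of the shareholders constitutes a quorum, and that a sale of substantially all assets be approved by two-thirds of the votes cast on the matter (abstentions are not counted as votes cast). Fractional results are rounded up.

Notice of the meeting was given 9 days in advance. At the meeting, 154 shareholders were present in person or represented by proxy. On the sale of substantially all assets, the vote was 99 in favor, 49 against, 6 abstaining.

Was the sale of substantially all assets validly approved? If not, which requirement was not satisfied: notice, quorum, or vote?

Invalid — notice requirement not satisfied.

Notice: 9 days given; 10 required. Not satisfied.
Quorum: 20% of 756 = 151.20, rounded up to 152; 154 present. Satisfied.
Vote: requires two-thirds of the votes cast (154 − 6 abstaining = 148); 2/3 of 148 = 98.67, rounded up to 99, so 99 needed; 99 in favor. Satisfied.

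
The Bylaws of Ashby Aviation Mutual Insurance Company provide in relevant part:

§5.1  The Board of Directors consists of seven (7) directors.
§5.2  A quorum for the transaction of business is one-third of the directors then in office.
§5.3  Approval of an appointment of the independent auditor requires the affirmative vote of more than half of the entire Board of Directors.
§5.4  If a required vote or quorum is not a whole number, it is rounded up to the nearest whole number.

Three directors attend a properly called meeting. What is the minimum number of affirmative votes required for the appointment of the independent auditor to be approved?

The appointment of the independent auditor requires a majority of the entire Board of Directors (7).
A majority of 7 is 4.
(Only 3 can vote, so the appointment of the independent auditor cannot pass at this meeting, but the required vote is still 4.)

4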